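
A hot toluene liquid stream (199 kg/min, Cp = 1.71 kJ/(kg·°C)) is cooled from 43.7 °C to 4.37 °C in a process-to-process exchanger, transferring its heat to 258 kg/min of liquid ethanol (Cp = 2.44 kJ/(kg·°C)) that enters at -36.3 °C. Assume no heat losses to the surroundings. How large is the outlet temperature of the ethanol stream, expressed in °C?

Heat released by hot stream: Q = 199 × 1.71 × (43.7 − 4.37) = 13384 kJ/min
Energy balance on cold side (adiabatic exchanger): Q = ṁ_c·Cp_c·(T_c,out − T_c,in)
T_c,out = -36.3 + 13384/(258 × 2.44) = -15.04 °C

T_c,out = -15.0 °C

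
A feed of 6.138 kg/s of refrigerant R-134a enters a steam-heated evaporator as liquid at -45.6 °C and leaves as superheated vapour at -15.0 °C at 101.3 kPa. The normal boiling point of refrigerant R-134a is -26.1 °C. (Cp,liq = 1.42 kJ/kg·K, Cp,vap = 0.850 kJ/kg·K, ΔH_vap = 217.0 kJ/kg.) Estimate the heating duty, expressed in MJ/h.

liquid -45.6→-26.1 °C: 27.69 kJ/kg
vaporisation at -26.1 °C: 217 kJ/kg
vapour -26.1→-15.0 °C: 9.435 kJ/kg
Δh = 27.69 + 217 + 9.435 = 254.12 kJ/kg
Q = ṁ·Δh = 6.138 kg/s × 254.12 kJ/kg = 1559.8 kJ/s
|Q| = 1559.8 kW = 5615.3 MJ/h

Q = 5620 MJ/h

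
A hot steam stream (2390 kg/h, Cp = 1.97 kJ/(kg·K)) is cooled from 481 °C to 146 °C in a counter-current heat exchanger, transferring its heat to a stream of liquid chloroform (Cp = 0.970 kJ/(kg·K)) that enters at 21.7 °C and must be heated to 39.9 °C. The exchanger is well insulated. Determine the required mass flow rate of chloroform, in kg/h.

Heat released by hot stream: Q = 2390 × 1.97 × (481 − 146) = 1.5773e+06 kJ/h
Energy balance on cold side (adiabatic exchanger): Q = ṁ_c·Cp_c·(T_c,out − T_c,in)
ṁ_c = 1.5773e+06 / [0.970 × (39.9 − 21.7)] = 89344 kg/h

ṁ_c = 89300 kg/h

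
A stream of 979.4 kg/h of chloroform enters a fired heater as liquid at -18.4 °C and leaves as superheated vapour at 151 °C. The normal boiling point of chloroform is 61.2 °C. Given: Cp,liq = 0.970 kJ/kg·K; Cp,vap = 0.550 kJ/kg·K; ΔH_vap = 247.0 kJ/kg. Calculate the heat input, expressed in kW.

Q = 102 kW

liquid -18.4→61.2 °C: 77.212 kJ/kg
vaporisation at 61.2 °C: 247 kJ/kg
vapour 61.2→151 °C: 49.39 kJ/kg
Δh = 77.212 + 247 + 49.39 = 373.6 kJ/kg
Q = ṁ·Δh = 979.4 kg/h × 373.6 kJ/kg = 365910 kJ/h
|Q| = 101.64 kW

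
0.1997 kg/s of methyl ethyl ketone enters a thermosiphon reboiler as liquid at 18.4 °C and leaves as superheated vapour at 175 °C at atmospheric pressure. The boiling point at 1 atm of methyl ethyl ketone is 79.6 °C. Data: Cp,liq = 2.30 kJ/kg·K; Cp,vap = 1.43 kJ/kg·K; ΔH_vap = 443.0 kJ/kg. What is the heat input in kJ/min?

liquid 18.4→79.6 °C: 140.76 kJ/kg
vaporisation at 79.6 °C: 443 kJ/kg
vapour 79.6→175 °C: 136.42 kJ/kg
Δh = 140.76 + 443 + 136.42 = 720.18 kJ/kg
Q = ṁ·Δh = 0.1997 kg/s × 720.18 kJ/kg = 143.82 kJ/s
|Q| = 143.82 kW = 8629.2 kJ/min

Q = 8630 kJ/min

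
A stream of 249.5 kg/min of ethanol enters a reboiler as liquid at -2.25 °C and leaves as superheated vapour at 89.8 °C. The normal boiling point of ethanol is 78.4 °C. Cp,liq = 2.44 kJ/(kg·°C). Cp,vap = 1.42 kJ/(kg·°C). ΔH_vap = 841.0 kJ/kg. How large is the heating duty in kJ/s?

liquid -2.25→78.4 °C: 196.79 kJ/kg
vaporisation at 78.4 °C: 841 kJ/kg
vapour 78.4→89.8 °C: 16.188 kJ/kg
Δh = 196.79 + 841 + 16.188 = 1054 kJ/kg
Q = ṁ·Δh = 249.5 kg/min × 1054 kJ/kg = 262970 kJ/min
|Q| = 4382.8 kW

Q = 4380 kJ/s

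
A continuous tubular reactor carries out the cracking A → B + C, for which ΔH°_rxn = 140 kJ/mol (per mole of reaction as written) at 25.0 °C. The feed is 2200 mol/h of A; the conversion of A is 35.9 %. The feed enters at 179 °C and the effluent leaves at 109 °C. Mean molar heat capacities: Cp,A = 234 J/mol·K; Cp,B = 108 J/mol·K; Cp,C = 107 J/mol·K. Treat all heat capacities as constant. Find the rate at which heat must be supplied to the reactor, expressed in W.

Extent of reaction ξ = 0.359 × 2200 = 789.8 mol/h
Reaction term: ξ·ΔH°_rxn = 789.8 × 140 = 110570 kJ/h
Sensible, feed 179→25 °C: -79279 kJ/h
Outlet flows (mol/h): A 1410.2, B 789.8, C 789.8
Sensible, products 25→109 °C: 41983 kJ/h
Q = ΔH = 73275 kJ/h = 20.354 kW
Heat supplied = 20354 W

Q_in = 20400 W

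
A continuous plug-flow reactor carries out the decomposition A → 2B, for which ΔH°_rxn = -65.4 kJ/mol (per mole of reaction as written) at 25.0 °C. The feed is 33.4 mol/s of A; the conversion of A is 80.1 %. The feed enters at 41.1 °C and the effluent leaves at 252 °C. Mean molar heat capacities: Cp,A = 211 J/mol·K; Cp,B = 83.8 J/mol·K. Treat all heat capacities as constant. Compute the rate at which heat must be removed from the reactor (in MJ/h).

Extent of reaction ξ = 0.801 × 33.4 = 26.753 mol/s
Reaction term: ξ·ΔH°_rxn = 26.753 × -65.4 = -1749.7 kJ/s
Sensible, feed 41.1→25 °C: -113.46 kJ/s
Outlet flows (mol/s): A 6.6466, B 53.507
Sensible, products 25→252 °C: 1336.2 kJ/s
Q = ΔH = -526.94 kJ/s = -526.94 kW
Heat removed = 1897 MJ/h

Q_out = 1900 MJ/h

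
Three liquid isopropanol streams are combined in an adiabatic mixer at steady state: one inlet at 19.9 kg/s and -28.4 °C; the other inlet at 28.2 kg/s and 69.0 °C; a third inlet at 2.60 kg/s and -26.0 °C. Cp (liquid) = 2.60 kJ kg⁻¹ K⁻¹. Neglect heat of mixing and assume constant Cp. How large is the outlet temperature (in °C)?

No heat crosses the boundary, so H_out = H_in.
Σ ṁᵢCp,ᵢTᵢ = 19.9×2.60×-28.4 + 28.2×2.60×69.0 + 2.60×2.60×-26.0 = 3413.9
Σ ṁᵢCp,ᵢ = 19.9×2.60 + 28.2×2.60 + 2.60×2.60 = 131.82
T_out = 3413.9 / 131.82 = 25.898 °C

T_out = 25.9 °C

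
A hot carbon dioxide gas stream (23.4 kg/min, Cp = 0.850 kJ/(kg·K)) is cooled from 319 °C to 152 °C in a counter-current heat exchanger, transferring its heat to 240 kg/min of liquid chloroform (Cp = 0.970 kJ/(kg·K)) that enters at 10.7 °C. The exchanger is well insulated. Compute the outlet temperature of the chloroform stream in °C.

T_c,out = 25.0 °C

Heat released by hot stream: Q = 23.4 × 0.850 × (319 − 152) = 3321.6 kJ/min
Energy balance on cold side (adiabatic exchanger): Q = ṁ_c·Cp_c·(T_c,out − T_c,in)
T_c,out = 10.7 + 3321.6/(240 × 0.970) = 24.968 °C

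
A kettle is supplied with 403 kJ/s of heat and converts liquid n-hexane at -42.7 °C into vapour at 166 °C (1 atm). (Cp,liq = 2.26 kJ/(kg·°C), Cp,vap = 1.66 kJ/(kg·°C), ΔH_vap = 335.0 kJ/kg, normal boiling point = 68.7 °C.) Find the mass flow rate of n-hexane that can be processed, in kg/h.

ṁ = 1940 kg/h

Δh = 2.26×(68.7−-42.7) + 335.0 + 1.66×(166−68.7) = 748.28 kJ/kg
Q = 403 kJ/s = 403 kJ/s = 1.4508e+06 kJ/h
ṁ = Q/Δh = 1.4508e+06 / 748.28 = 1938.8 kg/h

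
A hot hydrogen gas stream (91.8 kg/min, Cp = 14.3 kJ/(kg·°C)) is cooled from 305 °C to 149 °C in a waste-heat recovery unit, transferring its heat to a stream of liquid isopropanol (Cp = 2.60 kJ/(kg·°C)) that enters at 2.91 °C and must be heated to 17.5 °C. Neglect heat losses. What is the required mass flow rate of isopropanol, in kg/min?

ṁ_c = 5400 kg/min

Heat released by hot stream: Q = 91.8 × 14.3 × (305 − 149) = 204790 kJ/min
Energy balance on cold side (adiabatic exchanger): Q = ṁ_c·Cp_c·(T_c,out − T_c,in)
ṁ_c = 204790 / [2.60 × (17.5 − 2.91)] = 5398.5 kg/min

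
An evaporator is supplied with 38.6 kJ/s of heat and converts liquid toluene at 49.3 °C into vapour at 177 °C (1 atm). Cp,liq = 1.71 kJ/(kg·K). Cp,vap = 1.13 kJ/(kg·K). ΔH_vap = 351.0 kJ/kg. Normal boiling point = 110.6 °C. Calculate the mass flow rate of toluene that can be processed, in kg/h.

Δh = 1.71×(110.6−49.3) + 351.0 + 1.13×(177−110.6) = 530.86 kJ/kg
Q = 38.6 kJ/s = 38.6 kJ/s = 138960 kJ/h
ṁ = Q/Δh = 138960 / 530.86 = 261.77 kg/h

ṁ = 262 kg/h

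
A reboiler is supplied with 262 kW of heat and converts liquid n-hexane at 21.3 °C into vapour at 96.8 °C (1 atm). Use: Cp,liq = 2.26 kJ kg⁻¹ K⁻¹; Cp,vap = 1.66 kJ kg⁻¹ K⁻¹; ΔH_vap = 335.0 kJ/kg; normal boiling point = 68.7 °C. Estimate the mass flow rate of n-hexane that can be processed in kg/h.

Δh = 2.26×(68.7−21.3) + 335.0 + 1.66×(96.8−68.7) = 488.77 kJ/kg
Q = 262 kW = 262 kJ/s = 943200 kJ/h
ṁ = Q/Δh = 943200 / 488.77 = 1929.7 kg/h

ṁ = 1930 kg/h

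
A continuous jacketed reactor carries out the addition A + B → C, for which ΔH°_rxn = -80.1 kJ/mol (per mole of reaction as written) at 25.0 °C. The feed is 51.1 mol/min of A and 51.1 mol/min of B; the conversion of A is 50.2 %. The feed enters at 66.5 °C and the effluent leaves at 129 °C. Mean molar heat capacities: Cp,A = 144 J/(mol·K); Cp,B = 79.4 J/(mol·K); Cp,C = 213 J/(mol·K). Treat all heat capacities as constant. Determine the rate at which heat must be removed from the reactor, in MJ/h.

Extent of reaction ξ = 0.502 × 51.1 = 25.652 mol/min
Reaction term: ξ·ΔH°_rxn = 25.652 × -80.1 = -2054.7 kJ/min
Sensible, feed 66.5→25 °C: -473.75 kJ/min
Outlet flows (mol/min): A 25.448, B 25.448, C 25.652
Sensible, products 25→129 °C: 1159.5 kJ/min
Q = ΔH = -1369 kJ/min = -22.817 kW
Heat removed = 82.14 MJ/h

Q_out = 82.1 MJ/h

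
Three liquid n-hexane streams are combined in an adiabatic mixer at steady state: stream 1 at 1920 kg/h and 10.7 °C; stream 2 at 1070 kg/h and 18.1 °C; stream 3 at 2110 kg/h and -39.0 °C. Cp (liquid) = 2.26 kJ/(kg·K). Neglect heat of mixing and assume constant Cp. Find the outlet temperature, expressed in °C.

No heat crosses the boundary, so H_out = H_in.
T_out = Σ ṁᵢCp,ᵢTᵢ / Σ ṁᵢCp,ᵢ
      = -95777 / 11526 = -8.3096 °C

T_out = -8.31 °C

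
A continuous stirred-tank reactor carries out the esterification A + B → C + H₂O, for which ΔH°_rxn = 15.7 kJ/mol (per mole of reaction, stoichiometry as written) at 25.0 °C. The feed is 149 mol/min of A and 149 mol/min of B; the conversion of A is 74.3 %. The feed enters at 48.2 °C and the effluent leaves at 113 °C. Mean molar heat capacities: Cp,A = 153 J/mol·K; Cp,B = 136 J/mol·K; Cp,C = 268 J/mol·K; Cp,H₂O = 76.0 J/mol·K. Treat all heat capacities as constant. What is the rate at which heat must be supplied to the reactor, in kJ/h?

Q_in = 304000 kJ/h

Extent of reaction ξ = 0.743 × 149 = 110.71 mol/min
Reaction term: ξ·ΔH°_rxn = 110.71 × 15.7 = 1738.1 kJ/min
Sensible, feed 48.2→25 °C: -999.02 kJ/min
Outlet flows (mol/min): A 38.293, B 38.293, C 110.71, H₂O 110.71
Sensible, products 25→113 °C: 4325.2 kJ/min
Q = ΔH = 5064.3 kJ/min = 84.405 kW
Heat supplied = 303860 kJ/h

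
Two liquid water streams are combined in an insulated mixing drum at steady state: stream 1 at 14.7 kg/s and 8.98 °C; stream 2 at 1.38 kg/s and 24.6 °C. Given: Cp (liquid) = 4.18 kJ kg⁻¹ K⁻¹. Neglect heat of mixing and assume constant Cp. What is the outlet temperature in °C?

Energy balance with Q = 0: Σ ṁᵢCp,ᵢ(T_out − Tᵢ) = 0
Σ ṁᵢCp,ᵢTᵢ = 14.7×4.18×8.98 + 1.38×4.18×24.6 = 693.69
Σ ṁᵢCp,ᵢ = 14.7×4.18 + 1.38×4.18 = 67.214
T_out = 693.69 / 67.214 = 10.321 °C

T_out = 10.3 °C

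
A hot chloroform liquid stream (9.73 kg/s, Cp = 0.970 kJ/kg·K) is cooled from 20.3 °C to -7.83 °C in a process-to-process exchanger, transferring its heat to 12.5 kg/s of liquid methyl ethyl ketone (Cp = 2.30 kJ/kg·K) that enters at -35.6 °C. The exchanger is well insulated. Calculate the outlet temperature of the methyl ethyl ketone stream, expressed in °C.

T_c,out = -26.4 °C

Heat released by hot stream: Q = 9.73 × 0.970 × (20.3 − -7.83) = 265.49 kJ/s
Energy balance on cold side (adiabatic exchanger): Q = ṁ_c·Cp_c·(T_c,out − T_c,in)
T_c,out = -35.6 + 265.49/(12.5 × 2.30) = -26.365 °C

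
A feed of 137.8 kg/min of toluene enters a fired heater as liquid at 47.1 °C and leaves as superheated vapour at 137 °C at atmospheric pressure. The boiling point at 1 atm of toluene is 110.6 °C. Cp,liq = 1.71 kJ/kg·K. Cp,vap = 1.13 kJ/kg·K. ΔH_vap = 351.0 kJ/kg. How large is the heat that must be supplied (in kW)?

Q = 1120 kW

liquid 47.1→110.6 °C: 108.58 kJ/kg
vaporisation at 110.6 °C: 351 kJ/kg
vapour 110.6→137 °C: 29.832 kJ/kg
Δh = 108.58 + 351 + 29.832 = 489.42 kJ/kg
Q = ṁ·Δh = 137.8 kg/min × 489.42 kJ/kg = 67442 kJ/min
|Q| = 1124 kW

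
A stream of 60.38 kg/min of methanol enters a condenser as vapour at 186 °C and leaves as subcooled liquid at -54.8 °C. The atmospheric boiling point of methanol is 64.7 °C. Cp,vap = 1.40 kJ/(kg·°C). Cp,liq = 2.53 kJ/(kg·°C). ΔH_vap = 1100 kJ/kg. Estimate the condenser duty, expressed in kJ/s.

Q_c = 1580 kJ/s

vapour 186→64.7 °C: -169.82 kJ/kg
condensation at 64.7 °C: -1100 kJ/kg
liquid 64.7→-54.8 °C: -302.33 kJ/kg
Δh = -169.82 + -1100 + -302.33 = -1572.2 kJ/kg
Q = ṁ·Δh = 60.38 kg/min × -1572.2 kJ/kg = -94927 kJ/min
|Q| = 1582.1 kW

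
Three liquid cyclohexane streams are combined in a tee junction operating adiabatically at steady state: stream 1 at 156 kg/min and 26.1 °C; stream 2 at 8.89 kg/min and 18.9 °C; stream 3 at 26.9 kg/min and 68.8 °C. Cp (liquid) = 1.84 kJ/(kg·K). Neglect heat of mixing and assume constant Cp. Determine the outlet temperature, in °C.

Adiabatic, steady state ⇒ Σ ṁᵢCp,ᵢ(T_out − Tᵢ) = 0
Σ ṁᵢCp,ᵢTᵢ = 156×1.84×26.1 + 8.89×1.84×18.9 + 26.9×1.84×68.8 = 11206
Σ ṁᵢCp,ᵢ = 156×1.84 + 8.89×1.84 + 26.9×1.84 = 352.89
T_out = 11206 / 352.89 = 31.755 °C

T_out = 31.8 °C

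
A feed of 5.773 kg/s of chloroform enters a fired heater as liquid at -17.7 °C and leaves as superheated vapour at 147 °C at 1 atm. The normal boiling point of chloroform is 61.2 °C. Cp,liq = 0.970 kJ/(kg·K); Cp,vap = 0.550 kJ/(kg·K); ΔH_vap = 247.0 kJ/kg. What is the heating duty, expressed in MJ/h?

Q = 7700 MJ/h

liquid -17.7→61.2 °C: 76.533 kJ/kg
vaporisation at 61.2 °C: 247 kJ/kg
vapour 61.2→147 °C: 47.19 kJ/kg
Δh = 76.533 + 247 + 47.19 = 370.72 kJ/kg
Q = ṁ·Δh = 5.773 kg/s × 370.72 kJ/kg = 2140.2 kJ/s
|Q| = 2140.2 kW = 7704.7 MJ/h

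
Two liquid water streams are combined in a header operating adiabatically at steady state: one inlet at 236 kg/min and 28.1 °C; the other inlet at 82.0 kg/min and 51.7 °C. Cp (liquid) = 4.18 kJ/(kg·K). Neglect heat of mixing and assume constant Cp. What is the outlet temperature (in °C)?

Adiabatic, steady state ⇒ Σ ṁᵢCp,ᵢ(T_out − Tᵢ) = 0
Σ ṁᵢCp,ᵢTᵢ = 236×4.18×28.1 + 82.0×4.18×51.7 = 45441
Σ ṁᵢCp,ᵢ = 236×4.18 + 82.0×4.18 = 1329.2
T_out = 45441 / 1329.2 = 34.186 °C

T_out = 34.2 °C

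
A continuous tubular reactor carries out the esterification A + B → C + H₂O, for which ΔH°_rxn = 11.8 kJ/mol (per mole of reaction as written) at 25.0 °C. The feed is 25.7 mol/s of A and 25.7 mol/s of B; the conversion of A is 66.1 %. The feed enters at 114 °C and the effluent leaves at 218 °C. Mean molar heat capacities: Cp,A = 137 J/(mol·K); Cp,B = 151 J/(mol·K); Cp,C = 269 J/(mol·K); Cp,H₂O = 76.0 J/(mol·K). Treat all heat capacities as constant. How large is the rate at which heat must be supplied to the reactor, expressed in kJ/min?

Q_in = 69400 kJ/min

Extent of reaction ξ = 0.661 × 25.7 = 16.988 mol/s
Reaction term: ξ·ΔH°_rxn = 16.988 × 11.8 = 200.45 kJ/s
Sensible, feed 114→25 °C: -658.74 kJ/s
Outlet flows (mol/s): A 8.7123, B 8.7123, C 16.988, H₂O 16.988
Sensible, products 25→218 °C: 1615.4 kJ/s
Q = ΔH = 1157.1 kJ/s = 1157.1 kW
Heat supplied = 69426 kJ/min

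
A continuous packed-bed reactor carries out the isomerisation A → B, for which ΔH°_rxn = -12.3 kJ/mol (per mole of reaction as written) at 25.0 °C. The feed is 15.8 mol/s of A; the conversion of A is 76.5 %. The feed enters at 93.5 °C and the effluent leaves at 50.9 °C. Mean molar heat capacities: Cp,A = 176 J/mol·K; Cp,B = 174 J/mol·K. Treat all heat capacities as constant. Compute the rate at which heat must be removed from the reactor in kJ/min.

Extent of reaction ξ = 0.765 × 15.8 = 12.087 mol/s
Reaction term: ξ·ΔH°_rxn = 12.087 × -12.3 = -148.67 kJ/s
Sensible, feed 93.5→25 °C: -190.48 kJ/s
Outlet flows (mol/s): A 3.713, B 12.087
Sensible, products 25→50.9 °C: 71.397 kJ/s
Q = ΔH = -267.76 kJ/s = -267.76 kW
Heat removed = 16065 kJ/min

Q_out = 16100 kJ/min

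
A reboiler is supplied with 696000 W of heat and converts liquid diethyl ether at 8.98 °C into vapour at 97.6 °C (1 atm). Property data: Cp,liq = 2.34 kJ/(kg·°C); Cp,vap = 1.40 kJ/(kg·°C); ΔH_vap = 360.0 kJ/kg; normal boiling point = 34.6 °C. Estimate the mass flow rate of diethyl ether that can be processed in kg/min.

Δh = 2.34×(34.6−8.98) + 360.0 + 1.40×(97.6−34.6) = 508.15 kJ/kg
Q = 696000 W = 696 kJ/s = 41760 kJ/min
ṁ = Q/Δh = 41760 / 508.15 = 82.18 kg/min

ṁ = 82.2 kg/min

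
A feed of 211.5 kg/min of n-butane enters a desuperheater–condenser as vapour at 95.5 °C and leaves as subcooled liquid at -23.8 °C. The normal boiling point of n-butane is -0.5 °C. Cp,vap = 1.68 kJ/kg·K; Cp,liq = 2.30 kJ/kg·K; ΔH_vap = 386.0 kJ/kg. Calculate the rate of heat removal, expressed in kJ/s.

Q_c = 2120 kJ/s

vapour 95.5→-0.5 °C: -161.28 kJ/kg
condensation at -0.5 °C: -386 kJ/kg
liquid -0.5→-23.8 °C: -53.59 kJ/kg
Δh = -161.28 + -386 + -53.59 = -600.87 kJ/kg
Q = ṁ·Δh = 211.5 kg/min × -600.87 kJ/kg = -127080 kJ/min
|Q| = 2118.1 kW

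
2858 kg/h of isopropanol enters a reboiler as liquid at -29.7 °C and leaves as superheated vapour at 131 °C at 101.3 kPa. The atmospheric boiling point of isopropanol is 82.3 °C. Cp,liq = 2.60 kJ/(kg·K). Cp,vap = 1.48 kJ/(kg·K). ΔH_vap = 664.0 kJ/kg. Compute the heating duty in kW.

Q = 816 kW

liquid -29.7→82.3 °C: 291.2 kJ/kg
vaporisation at 82.3 °C: 664 kJ/kg
vapour 82.3→131 °C: 72.076 kJ/kg
Δh = 291.2 + 664 + 72.076 = 1027.3 kJ/kg
Q = ṁ·Δh = 2858 kg/h × 1027.3 kJ/kg = 2.936e+06 kJ/h
|Q| = 815.54 kW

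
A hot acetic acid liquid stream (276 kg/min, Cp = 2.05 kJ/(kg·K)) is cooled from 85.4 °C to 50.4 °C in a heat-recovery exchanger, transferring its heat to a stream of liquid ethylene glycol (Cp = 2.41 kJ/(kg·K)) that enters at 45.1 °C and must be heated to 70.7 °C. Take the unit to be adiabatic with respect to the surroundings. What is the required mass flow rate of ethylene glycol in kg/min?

ṁ_c = 321 kg/min

Heat released by hot stream: Q = 276 × 2.05 × (85.4 − 50.4) = 19803 kJ/min
Energy balance on cold side (adiabatic exchanger): Q = ṁ_c·Cp_c·(T_c,out − T_c,in)
ṁ_c = 19803 / [2.41 × (70.7 − 45.1)] = 320.98 kg/min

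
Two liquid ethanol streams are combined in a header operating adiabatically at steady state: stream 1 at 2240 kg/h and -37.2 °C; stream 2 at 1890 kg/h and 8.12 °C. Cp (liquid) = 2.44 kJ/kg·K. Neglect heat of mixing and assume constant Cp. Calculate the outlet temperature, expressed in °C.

No heat crosses the boundary, so H_out = H_in.
T_out = Σ ṁᵢCp,ᵢTᵢ / Σ ṁᵢCp,ᵢ
      = -165870 / 10077 = -16.46 °C

T_out = -16.5 °C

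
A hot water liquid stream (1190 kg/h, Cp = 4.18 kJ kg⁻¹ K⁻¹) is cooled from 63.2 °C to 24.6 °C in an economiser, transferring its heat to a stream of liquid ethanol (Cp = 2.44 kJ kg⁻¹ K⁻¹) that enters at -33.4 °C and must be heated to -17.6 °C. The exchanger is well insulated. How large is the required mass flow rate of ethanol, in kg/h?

ṁ_c = 4980 kg/h

Heat released by hot stream: Q = 1190 × 4.18 × (63.2 − 24.6) = 192000 kJ/h
Energy balance on cold side (adiabatic exchanger): Q = ṁ_c·Cp_c·(T_c,out − T_c,in)
ṁ_c = 192000 / [2.44 × (-17.6 − -33.4)] = 4980.4 kg/h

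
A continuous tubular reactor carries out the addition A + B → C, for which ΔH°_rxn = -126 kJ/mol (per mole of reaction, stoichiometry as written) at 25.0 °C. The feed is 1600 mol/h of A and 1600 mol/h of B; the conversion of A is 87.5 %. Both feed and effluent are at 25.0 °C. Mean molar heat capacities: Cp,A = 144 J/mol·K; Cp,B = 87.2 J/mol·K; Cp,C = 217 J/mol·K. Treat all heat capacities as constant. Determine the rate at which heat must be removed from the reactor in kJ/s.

Extent of reaction ξ = 0.875 × 1600 = 1400 mol/h
Reaction term: ξ·ΔH°_rxn = 1400 × -126 = -176400 kJ/h
Q = ΔH = -176400 kJ/h = -49 kW
Heat removed = 49 kJ/s

Q_out = 49.0 kJ/s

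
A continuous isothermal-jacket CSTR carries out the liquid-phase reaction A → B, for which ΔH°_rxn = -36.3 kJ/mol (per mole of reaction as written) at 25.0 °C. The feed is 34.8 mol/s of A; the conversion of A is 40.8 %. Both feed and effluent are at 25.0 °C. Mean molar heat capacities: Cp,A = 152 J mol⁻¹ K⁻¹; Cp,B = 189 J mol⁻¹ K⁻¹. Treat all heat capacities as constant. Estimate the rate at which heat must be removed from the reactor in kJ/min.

Q_out = 30900 kJ/min

Extent of reaction ξ = 0.408 × 34.8 = 14.198 mol/s
Reaction term: ξ·ΔH°_rxn = 14.198 × -36.3 = -515.4 kJ/s
Q = ΔH = -515.4 kJ/s = -515.4 kW
Heat removed = 30924 kJ/min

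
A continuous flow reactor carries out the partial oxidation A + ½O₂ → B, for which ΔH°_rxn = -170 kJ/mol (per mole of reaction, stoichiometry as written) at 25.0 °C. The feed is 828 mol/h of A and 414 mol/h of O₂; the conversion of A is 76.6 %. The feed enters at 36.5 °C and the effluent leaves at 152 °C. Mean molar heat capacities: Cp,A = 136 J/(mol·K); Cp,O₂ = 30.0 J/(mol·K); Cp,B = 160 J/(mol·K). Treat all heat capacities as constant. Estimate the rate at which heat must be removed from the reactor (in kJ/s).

Q_out = 25.7 kJ/s

Extent of reaction ξ = 0.766 × 828 = 634.25 mol/h
Reaction term: ξ·ΔH°_rxn = 634.25 × -170 = -107820 kJ/h
Sensible, feed 36.5→25 °C: -1437.8 kJ/h
Outlet flows (mol/h): A 193.75, O₂ 96.876, B 634.25
Sensible, products 25→152 °C: 16604 kJ/h
Q = ΔH = -92656 kJ/h = -25.738 kW
Heat removed = 25.738 kJ/s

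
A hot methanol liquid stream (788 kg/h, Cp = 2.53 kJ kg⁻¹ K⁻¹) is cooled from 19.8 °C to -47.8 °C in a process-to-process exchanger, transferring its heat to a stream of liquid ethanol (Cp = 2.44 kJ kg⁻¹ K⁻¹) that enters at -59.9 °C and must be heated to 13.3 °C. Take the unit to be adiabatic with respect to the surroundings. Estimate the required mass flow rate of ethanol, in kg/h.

Heat released by hot stream: Q = 788 × 2.53 × (19.8 − -47.8) = 134770 kJ/h
Energy balance on cold side (adiabatic exchanger): Q = ṁ_c·Cp_c·(T_c,out − T_c,in)
ṁ_c = 134770 / [2.44 × (13.3 − -59.9)] = 754.56 kg/h

ṁ_c = 755 kg/h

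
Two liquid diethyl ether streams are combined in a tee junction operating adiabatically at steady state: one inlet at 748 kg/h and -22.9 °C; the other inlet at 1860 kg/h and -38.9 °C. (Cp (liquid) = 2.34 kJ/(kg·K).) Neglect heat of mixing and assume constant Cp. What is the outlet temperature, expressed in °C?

T_out = -34.3 °C

No heat crosses the boundary, so H_out = H_in.
Σ ṁᵢCp,ᵢTᵢ = 748×2.34×-22.9 + 1860×2.34×-38.9 = -209390
Σ ṁᵢCp,ᵢ = 748×2.34 + 1860×2.34 = 6102.7
T_out = -209390 / 6102.7 = -34.311 °C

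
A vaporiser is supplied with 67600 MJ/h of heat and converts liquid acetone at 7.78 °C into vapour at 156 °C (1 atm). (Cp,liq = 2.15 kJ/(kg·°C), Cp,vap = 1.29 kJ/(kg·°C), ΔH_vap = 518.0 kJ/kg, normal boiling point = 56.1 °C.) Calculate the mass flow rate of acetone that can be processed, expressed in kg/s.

ṁ = 25.0 kg/s

Δh = 2.15×(56.1−7.78) + 518.0 + 1.29×(156−56.1) = 750.76 kJ/kg
Q = 67600 MJ/h = 18778 kJ/s = 18778 kJ/s
ṁ = Q/Δh = 18778 / 750.76 = 25.012 kg/s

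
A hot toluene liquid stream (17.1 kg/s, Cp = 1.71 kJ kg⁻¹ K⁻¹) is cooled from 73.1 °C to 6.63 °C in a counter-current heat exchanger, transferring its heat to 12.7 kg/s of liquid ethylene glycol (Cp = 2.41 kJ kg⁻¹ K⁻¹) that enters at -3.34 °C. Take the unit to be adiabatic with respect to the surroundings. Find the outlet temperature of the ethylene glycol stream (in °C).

Heat released by hot stream: Q = 17.1 × 1.71 × (73.1 − 6.63) = 1943.6 kJ/s
Energy balance on cold side (adiabatic exchanger): Q = ṁ_c·Cp_c·(T_c,out − T_c,in)
T_c,out = -3.34 + 1943.6/(12.7 × 2.41) = 60.163 °C

T_c,out = 60.2 °C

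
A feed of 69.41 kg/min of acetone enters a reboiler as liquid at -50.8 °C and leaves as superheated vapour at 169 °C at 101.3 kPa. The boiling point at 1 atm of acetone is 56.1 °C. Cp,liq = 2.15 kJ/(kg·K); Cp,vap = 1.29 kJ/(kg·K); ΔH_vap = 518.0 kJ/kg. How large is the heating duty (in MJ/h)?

liquid -50.8→56.1 °C: 229.84 kJ/kg
vaporisation at 56.1 °C: 518 kJ/kg
vapour 56.1→169 °C: 145.64 kJ/kg
Δh = 229.84 + 518 + 145.64 = 893.48 kJ/kg
Q = ṁ·Δh = 69.41 kg/min × 893.48 kJ/kg = 62016 kJ/min
|Q| = 1033.6 kW = 3721 MJ/h

Q = 3720 MJ/h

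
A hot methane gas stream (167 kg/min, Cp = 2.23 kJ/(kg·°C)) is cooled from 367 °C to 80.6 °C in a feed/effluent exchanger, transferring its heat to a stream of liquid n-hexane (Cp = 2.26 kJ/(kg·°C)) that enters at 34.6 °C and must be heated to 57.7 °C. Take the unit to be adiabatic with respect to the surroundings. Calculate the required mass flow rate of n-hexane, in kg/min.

ṁ_c = 2040 kg/min

Heat released by hot stream: Q = 167 × 2.23 × (367 − 80.6) = 106660 kJ/min
Energy balance on cold side (adiabatic exchanger): Q = ṁ_c·Cp_c·(T_c,out − T_c,in)
ṁ_c = 106660 / [2.26 × (57.7 − 34.6)] = 2043 kg/min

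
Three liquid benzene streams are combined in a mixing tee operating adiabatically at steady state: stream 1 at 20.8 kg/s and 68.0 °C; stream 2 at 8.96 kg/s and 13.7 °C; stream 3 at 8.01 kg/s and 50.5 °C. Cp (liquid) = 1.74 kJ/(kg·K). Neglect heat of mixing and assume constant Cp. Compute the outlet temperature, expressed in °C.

T_out = 51.4 °C

Energy balance with Q = 0: Σ ṁᵢCp,ᵢ(T_out − Tᵢ) = 0
T_out = Σ ṁᵢCp,ᵢTᵢ / Σ ṁᵢCp,ᵢ
      = 3378.5 / 65.72 = 51.407 °C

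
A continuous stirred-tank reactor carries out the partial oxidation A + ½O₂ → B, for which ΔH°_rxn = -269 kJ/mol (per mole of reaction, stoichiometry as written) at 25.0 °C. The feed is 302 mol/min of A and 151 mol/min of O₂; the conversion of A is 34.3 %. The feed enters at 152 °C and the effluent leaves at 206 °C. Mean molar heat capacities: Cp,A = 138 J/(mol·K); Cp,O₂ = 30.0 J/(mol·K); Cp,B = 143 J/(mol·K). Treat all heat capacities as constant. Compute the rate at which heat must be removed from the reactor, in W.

Q_out = 426000 W

Extent of reaction ξ = 0.343 × 302 = 103.59 mol/min
Reaction term: ξ·ΔH°_rxn = 103.59 × -269 = -27865 kJ/min
Sensible, feed 152→25 °C: -5868.2 kJ/min
Outlet flows (mol/min): A 198.41, O₂ 99.207, B 103.59
Sensible, products 25→206 °C: 8175.8 kJ/min
Q = ΔH = -25557 kJ/min = -425.95 kW
Heat removed = 425950 W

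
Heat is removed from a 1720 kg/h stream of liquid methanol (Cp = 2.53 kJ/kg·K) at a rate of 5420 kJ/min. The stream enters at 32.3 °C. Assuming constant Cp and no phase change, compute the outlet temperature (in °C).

Q = 5420 kJ/min = 325200 kJ/h
ΔT = Q/(ṁ·Cp) = 325200/(1720×2.53) = 74.731 K
T_out = 32.3 − 74.731 = -42.431 °C

T_out = -42.4 °C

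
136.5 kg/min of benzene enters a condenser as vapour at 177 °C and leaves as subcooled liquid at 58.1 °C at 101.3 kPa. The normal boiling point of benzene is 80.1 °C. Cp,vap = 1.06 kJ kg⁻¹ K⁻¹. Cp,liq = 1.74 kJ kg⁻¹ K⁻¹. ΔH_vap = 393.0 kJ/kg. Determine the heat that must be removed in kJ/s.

Q_c = 1210 kJ/s

vapour 177→80.1 °C: -102.71 kJ/kg
condensation at 80.1 °C: -393 kJ/kg
liquid 80.1→58.1 °C: -38.28 kJ/kg
Δh = -102.71 + -393 + -38.28 = -533.99 kJ/kg
Q = ṁ·Δh = 136.5 kg/min × -533.99 kJ/kg = -72890 kJ/min
|Q| = 1214.8 kW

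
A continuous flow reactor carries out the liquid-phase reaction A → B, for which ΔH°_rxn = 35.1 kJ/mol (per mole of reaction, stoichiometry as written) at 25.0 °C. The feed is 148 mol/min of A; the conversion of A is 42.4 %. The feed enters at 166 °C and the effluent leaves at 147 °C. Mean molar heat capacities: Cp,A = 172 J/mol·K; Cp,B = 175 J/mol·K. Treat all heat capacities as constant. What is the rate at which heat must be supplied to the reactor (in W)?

Extent of reaction ξ = 0.424 × 148 = 62.752 mol/min
Reaction term: ξ·ΔH°_rxn = 62.752 × 35.1 = 2202.6 kJ/min
Sensible, feed 166→25 °C: -3589.3 kJ/min
Outlet flows (mol/min): A 85.248, B 62.752
Sensible, products 25→147 °C: 3128.6 kJ/min
Q = ΔH = 1741.9 kJ/min = 29.032 kW
Heat supplied = 29032 W

Q_in = 29000 W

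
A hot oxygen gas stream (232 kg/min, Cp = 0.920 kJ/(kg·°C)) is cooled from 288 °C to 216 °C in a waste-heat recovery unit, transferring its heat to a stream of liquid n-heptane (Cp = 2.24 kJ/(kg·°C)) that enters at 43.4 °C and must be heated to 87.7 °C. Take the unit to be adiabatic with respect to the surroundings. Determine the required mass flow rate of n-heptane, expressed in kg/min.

Heat released by hot stream: Q = 232 × 0.920 × (288 − 216) = 15368 kJ/min
Energy balance on cold side (adiabatic exchanger): Q = ṁ_c·Cp_c·(T_c,out − T_c,in)
ṁ_c = 15368 / [2.24 × (87.7 − 43.4)] = 154.87 kg/min

ṁ_c = 155 kg/min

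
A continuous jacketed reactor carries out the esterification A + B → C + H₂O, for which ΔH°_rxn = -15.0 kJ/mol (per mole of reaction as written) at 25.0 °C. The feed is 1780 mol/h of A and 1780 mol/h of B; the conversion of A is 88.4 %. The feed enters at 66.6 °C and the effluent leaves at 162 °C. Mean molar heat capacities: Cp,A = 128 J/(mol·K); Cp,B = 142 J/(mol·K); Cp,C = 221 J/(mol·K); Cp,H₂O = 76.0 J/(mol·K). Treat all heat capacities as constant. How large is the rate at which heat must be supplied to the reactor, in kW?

Extent of reaction ξ = 0.884 × 1780 = 1573.5 mol/h
Reaction term: ξ·ΔH°_rxn = 1573.5 × -15.0 = -23603 kJ/h
Sensible, feed 66.6→25 °C: -19993 kJ/h
Outlet flows (mol/h): A 206.48, B 206.48, C 1573.5, H₂O 1573.5
Sensible, products 25→162 °C: 71663 kJ/h
Q = ΔH = 28067 kJ/h = 7.7964 kW
Heat supplied = 7.7964 kW

Q_in = 7.80 kW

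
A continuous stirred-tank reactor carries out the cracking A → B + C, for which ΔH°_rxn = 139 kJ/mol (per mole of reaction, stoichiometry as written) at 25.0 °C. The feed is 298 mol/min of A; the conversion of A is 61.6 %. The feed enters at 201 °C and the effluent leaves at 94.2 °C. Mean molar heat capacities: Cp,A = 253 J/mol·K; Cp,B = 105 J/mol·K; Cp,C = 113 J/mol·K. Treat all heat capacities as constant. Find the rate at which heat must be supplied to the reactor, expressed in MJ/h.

Q_in = 1020 MJ/h

Extent of reaction ξ = 0.616 × 298 = 183.57 mol/min
Reaction term: ξ·ΔH°_rxn = 183.57 × 139 = 25516 kJ/min
Sensible, feed 201→25 °C: -13269 kJ/min
Outlet flows (mol/min): A 114.43, B 183.57, C 183.57
Sensible, products 25→94.2 °C: 4772.7 kJ/min
Q = ΔH = 17019 kJ/min = 283.65 kW
Heat supplied = 1021.2 MJ/h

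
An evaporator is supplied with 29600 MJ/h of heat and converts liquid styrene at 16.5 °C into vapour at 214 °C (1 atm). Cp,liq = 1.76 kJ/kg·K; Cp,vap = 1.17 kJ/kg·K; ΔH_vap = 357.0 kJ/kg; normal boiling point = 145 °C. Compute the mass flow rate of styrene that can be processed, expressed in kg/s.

ṁ = 12.4 kg/s

Δh = 1.76×(145−16.5) + 357.0 + 1.17×(214−145) = 663.89 kJ/kg
Q = 29600 MJ/h = 8222.2 kJ/s = 8222.2 kJ/s
ṁ = Q/Δh = 8222.2 / 663.89 = 12.385 kg/s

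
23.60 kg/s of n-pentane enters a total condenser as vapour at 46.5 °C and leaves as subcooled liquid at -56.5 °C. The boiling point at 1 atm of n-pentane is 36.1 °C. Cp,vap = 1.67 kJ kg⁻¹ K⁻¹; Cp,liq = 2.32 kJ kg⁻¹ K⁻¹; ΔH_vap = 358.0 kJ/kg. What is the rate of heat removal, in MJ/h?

vapour 46.5→36.1 °C: -17.368 kJ/kg
condensation at 36.1 °C: -358 kJ/kg
liquid 36.1→-56.5 °C: -214.83 kJ/kg
Δh = -17.368 + -358 + -214.83 = -590.2 kJ/kg
Q = ṁ·Δh = 23.60 kg/s × -590.2 kJ/kg = -13929 kJ/s
|Q| = 13929 kW = 50143 MJ/h

Q_c = 50100 MJ/h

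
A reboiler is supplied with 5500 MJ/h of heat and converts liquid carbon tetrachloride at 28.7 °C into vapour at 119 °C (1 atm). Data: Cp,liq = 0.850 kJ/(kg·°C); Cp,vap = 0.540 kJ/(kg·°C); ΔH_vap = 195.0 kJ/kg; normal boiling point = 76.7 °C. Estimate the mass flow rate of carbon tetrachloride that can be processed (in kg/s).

Δh = 0.850×(76.7−28.7) + 195.0 + 0.540×(119−76.7) = 258.64 kJ/kg
Q = 5500 MJ/h = 1527.8 kJ/s = 1527.8 kJ/s
ṁ = Q/Δh = 1527.8 / 258.64 = 5.9069 kg/s

ṁ = 5.91 kg/s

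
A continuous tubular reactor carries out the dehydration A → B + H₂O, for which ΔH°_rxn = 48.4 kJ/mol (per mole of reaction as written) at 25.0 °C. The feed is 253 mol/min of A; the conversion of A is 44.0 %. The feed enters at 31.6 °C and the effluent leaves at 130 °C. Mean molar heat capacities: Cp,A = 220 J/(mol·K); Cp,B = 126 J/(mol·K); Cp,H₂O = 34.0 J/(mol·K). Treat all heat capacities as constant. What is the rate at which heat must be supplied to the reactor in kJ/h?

Q_in = 610000 kJ/h

Extent of reaction ξ = 0.440 × 253 = 111.32 mol/min
Reaction term: ξ·ΔH°_rxn = 111.32 × 48.4 = 5387.9 kJ/min
Sensible, feed 31.6→25 °C: -367.36 kJ/min
Outlet flows (mol/min): A 141.68, B 111.32, H₂O 111.32
Sensible, products 25→130 °C: 5143 kJ/min
Q = ΔH = 10164 kJ/min = 169.39 kW
Heat supplied = 609810 kJ/h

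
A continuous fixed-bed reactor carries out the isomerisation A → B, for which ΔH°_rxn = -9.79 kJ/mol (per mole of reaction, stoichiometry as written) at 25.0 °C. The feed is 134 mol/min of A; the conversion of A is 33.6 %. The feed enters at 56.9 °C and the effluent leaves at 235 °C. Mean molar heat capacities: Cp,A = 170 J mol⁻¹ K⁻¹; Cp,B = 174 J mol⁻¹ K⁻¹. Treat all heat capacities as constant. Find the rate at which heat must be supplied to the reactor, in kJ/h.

Q_in = 219000 kJ/h

Extent of reaction ξ = 0.336 × 134 = 45.024 mol/min
Reaction term: ξ·ΔH°_rxn = 45.024 × -9.79 = -440.78 kJ/min
Sensible, feed 56.9→25 °C: -726.68 kJ/min
Outlet flows (mol/min): A 88.976, B 45.024
Sensible, products 25→235 °C: 4821.6 kJ/min
Q = ΔH = 3654.2 kJ/min = 60.903 kW
Heat supplied = 219250 kJ/h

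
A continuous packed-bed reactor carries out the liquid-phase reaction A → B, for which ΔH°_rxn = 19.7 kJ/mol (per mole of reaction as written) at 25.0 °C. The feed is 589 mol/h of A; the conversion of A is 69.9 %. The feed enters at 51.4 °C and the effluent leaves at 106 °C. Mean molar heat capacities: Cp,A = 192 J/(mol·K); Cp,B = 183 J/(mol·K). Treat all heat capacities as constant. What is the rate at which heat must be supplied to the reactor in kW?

Q_in = 3.88 kW

Extent of reaction ξ = 0.699 × 589 = 411.71 mol/h
Reaction term: ξ·ΔH°_rxn = 411.71 × 19.7 = 8110.7 kJ/h
Sensible, feed 51.4→25 °C: -2985.5 kJ/h
Outlet flows (mol/h): A 177.29, B 411.71
Sensible, products 25→106 °C: 8860 kJ/h
Q = ΔH = 13985 kJ/h = 3.8848 kW
Heat supplied = 3.8848 kW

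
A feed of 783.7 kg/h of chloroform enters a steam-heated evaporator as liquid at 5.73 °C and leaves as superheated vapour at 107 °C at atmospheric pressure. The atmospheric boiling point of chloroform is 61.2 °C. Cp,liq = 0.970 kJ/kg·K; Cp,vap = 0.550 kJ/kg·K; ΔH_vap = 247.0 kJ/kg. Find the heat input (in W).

Q = 71000 W

liquid 5.73→61.2 °C: 53.806 kJ/kg
vaporisation at 61.2 °C: 247 kJ/kg
vapour 61.2→107 °C: 25.19 kJ/kg
Δh = 53.806 + 247 + 25.19 = 326 kJ/kg
Q = ṁ·Δh = 783.7 kg/h × 326 kJ/kg = 255480 kJ/h
|Q| = 70.967 kW = 70967 W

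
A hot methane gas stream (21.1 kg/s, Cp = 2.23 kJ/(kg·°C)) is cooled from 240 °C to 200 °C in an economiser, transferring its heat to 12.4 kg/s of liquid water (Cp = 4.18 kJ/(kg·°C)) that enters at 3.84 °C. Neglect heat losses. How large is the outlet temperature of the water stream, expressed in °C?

T_c,out = 40.2 °C

Heat released by hot stream: Q = 21.1 × 2.23 × (240 − 200) = 1882.1 kJ/s
Energy balance on cold side (adiabatic exchanger): Q = ṁ_c·Cp_c·(T_c,out − T_c,in)
T_c,out = 3.84 + 1882.1/(12.4 × 4.18) = 40.152 °C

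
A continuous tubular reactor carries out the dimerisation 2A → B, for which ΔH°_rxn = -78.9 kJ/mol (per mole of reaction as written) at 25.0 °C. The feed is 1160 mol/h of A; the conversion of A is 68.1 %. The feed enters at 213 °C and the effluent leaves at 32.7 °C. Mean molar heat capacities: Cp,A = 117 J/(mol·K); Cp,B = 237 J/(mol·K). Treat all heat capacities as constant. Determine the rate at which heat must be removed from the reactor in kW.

Extent of reaction ξ = 0.681 × 1160 / 2 = 394.98 mol/h
Reaction term: ξ·ΔH°_rxn = 394.98 × -78.9 = -31164 kJ/h
Sensible, feed 213→25 °C: -25515 kJ/h
Outlet flows (mol/h): A 370.04, B 394.98
Sensible, products 25→32.7 °C: 1054.2 kJ/h
Q = ΔH = -55625 kJ/h = -15.451 kW
Heat removed = 15.451 kW

Q_out = 15.5 kW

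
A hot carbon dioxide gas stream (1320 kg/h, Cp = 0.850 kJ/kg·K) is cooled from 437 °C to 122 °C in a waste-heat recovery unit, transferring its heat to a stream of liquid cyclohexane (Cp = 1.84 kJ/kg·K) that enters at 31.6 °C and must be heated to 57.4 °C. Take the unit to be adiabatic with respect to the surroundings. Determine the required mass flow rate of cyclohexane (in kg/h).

ṁ_c = 7450 kg/h

Heat released by hot stream: Q = 1320 × 0.850 × (437 − 122) = 353430 kJ/h
Energy balance on cold side (adiabatic exchanger): Q = ṁ_c·Cp_c·(T_c,out − T_c,in)
ṁ_c = 353430 / [1.84 × (57.4 − 31.6)] = 7445 kg/h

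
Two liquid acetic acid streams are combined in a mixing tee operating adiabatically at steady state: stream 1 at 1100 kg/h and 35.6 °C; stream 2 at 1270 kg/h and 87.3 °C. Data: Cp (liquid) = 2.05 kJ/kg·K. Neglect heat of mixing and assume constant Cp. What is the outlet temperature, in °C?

Energy balance with Q = 0: Σ ṁᵢCp,ᵢ(T_out − Tᵢ) = 0
T_out = Σ ṁᵢCp,ᵢTᵢ / Σ ṁᵢCp,ᵢ
      = 307560 / 4858.5 = 63.304 °C

T_out = 63.3 °C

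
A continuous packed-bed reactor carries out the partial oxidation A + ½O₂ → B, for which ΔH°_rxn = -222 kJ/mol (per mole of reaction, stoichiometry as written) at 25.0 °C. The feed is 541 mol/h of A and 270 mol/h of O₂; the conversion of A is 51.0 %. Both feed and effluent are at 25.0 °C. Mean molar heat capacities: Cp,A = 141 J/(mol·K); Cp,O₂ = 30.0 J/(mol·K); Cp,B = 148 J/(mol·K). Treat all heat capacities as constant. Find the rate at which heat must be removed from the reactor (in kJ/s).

Q_out = 17.0 kJ/s

Extent of reaction ξ = 0.510 × 541 = 275.91 mol/h
Reaction term: ξ·ΔH°_rxn = 275.91 × -222 = -61252 kJ/h
Q = ΔH = -61252 kJ/h = -17.014 kW
Heat removed = 17.014 kJ/s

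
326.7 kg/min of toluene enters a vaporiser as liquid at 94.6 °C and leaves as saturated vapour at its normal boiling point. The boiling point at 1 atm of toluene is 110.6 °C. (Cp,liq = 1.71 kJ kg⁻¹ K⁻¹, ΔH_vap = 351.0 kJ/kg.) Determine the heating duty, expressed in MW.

liquid 94.6→110.6 °C: 27.36 kJ/kg
vaporisation at 110.6 °C: 351 kJ/kg
Δh = 27.36 + 351 = 378.36 kJ/kg
Q = ṁ·Δh = 326.7 kg/min × 378.36 kJ/kg = 123610 kJ/min
|Q| = 2060.2 kW = 2.0602 MW

Q = 2.06 MW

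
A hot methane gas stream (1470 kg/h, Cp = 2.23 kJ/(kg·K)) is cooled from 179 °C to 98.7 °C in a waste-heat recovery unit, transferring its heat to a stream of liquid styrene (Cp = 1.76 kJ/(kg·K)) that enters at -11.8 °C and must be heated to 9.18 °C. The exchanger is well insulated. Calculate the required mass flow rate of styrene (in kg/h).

Heat released by hot stream: Q = 1470 × 2.23 × (179 − 98.7) = 263230 kJ/h
Energy balance on cold side (adiabatic exchanger): Q = ṁ_c·Cp_c·(T_c,out − T_c,in)
ṁ_c = 263230 / [1.76 × (9.18 − -11.8)] = 7128.9 kg/h

ṁ_c = 7130 kg/h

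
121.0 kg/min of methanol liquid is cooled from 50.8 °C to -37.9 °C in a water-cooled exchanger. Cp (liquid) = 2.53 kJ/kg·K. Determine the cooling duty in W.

Q = ṁ·Cp·ΔT = 121.0 × 2.53 × (-37.9 − 50.8) = -27154 kJ/min
Converting: 27154 / 60 s = 452.56 kW
Cooling duty = 452560 W

Q_c = 453000 W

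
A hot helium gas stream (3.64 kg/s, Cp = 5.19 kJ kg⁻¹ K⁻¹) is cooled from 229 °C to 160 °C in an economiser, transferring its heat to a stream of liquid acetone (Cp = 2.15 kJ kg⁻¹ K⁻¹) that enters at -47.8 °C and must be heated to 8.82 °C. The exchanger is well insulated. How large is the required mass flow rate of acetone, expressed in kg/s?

Heat released by hot stream: Q = 3.64 × 5.19 × (229 − 160) = 1303.5 kJ/s
Energy balance on cold side (adiabatic exchanger): Q = ṁ_c·Cp_c·(T_c,out − T_c,in)
ṁ_c = 1303.5 / [2.15 × (8.82 − -47.8)] = 10.708 kg/s

ṁ_c = 10.7 kg/s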